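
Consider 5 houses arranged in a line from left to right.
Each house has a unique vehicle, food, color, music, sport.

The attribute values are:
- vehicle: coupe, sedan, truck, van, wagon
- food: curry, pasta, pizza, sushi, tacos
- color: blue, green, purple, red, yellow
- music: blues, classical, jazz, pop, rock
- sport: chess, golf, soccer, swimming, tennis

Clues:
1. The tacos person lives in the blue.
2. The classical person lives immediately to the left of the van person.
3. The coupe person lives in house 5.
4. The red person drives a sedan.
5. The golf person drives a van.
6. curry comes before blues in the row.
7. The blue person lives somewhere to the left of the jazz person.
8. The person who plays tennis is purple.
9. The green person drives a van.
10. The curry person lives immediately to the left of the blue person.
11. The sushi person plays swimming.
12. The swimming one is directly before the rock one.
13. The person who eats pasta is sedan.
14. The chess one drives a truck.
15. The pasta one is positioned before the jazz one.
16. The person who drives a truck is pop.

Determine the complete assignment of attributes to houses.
Solution:

House | Vehicle | Food | Color | Music | Sport
----------------------------------------------
  1   | wagon | sushi | yellow | classical | swimming
  2   | van | curry | green | rock | golf
  3   | truck | tacos | blue | pop | chess
  4   | sedan | pasta | red | blues | soccer
  5   | coupe | pizza | purple | jazz | tennis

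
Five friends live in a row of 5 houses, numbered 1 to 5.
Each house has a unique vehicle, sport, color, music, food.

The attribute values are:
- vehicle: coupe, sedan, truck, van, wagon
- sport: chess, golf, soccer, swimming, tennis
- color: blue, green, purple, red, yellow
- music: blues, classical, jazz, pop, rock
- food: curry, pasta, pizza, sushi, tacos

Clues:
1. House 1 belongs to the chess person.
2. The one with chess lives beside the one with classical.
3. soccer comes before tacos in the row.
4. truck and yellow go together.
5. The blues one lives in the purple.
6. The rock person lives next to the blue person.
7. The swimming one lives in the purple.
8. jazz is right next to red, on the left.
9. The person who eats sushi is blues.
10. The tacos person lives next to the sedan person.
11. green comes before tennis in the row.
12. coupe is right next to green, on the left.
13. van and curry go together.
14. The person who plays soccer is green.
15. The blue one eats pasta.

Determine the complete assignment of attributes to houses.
Solution:

House | Vehicle | Sport | Color | Music | Food
----------------------------------------------
  1   | truck | chess | yellow | rock | pizza
  2   | coupe | golf | blue | classical | pasta
  3   | van | soccer | green | jazz | curry
  4   | wagon | tennis | red | pop | tacos
  5   | sedan | swimming | purple | blues | sushi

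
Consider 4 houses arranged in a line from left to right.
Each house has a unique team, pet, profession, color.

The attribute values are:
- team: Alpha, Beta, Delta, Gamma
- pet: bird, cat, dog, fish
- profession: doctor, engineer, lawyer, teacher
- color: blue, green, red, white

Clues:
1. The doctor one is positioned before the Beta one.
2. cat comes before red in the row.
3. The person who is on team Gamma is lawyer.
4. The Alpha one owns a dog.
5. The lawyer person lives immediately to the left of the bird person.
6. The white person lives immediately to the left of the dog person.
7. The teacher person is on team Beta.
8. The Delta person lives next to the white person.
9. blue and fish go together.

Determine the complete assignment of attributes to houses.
Solution:

House | Team | Pet | Profession | Color
---------------------------------------
  1   | Gamma | fish | lawyer | blue
  2   | Delta | bird | doctor | green
  3   | Beta | cat | teacher | white
  4   | Alpha | dog | engineer | red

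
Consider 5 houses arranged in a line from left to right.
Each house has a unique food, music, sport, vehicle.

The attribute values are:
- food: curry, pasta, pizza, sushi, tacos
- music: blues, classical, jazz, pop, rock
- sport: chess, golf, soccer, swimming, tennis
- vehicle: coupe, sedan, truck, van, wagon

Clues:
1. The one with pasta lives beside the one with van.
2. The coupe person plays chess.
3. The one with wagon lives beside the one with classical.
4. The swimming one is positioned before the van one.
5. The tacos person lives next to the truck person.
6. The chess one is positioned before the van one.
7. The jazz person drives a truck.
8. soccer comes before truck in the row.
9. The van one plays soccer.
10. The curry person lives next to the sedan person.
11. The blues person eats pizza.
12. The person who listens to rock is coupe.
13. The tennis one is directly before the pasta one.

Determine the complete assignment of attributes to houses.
Solution:

House | Food | Music | Sport | Vehicle
--------------------------------------
  1   | curry | rock | chess | coupe
  2   | pizza | blues | tennis | sedan
  3   | pasta | pop | swimming | wagon
  4   | tacos | classical | soccer | van
  5   | sushi | jazz | golf | truck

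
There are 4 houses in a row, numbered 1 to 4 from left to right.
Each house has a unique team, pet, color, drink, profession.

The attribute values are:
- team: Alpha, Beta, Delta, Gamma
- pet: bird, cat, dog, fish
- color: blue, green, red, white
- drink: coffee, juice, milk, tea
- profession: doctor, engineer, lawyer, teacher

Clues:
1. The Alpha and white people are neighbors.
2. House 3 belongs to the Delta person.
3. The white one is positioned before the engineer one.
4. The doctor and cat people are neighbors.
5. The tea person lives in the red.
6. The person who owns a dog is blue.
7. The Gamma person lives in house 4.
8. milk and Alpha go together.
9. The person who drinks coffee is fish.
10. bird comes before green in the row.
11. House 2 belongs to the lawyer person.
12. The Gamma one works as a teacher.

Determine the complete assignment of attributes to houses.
Solution:

House | Team | Pet | Color | Drink | Profession
-----------------------------------------------
  1   | Alpha | dog | blue | milk | doctor
  2   | Beta | cat | white | juice | lawyer
  3   | Delta | bird | red | tea | engineer
  4   | Gamma | fish | green | coffee | teacher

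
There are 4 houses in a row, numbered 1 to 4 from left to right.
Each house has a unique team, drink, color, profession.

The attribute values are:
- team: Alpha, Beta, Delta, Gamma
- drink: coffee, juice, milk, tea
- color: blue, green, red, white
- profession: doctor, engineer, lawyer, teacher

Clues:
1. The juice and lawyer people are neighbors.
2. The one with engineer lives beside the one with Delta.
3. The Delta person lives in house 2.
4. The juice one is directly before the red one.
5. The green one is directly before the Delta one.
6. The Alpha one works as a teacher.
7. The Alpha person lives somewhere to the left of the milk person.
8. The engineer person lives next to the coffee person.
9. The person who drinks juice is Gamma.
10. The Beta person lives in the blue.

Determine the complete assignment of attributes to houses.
Solution:

House | Team | Drink | Color | Profession
-----------------------------------------
  1   | Gamma | juice | green | engineer
  2   | Delta | coffee | red | lawyer
  3   | Alpha | tea | white | teacher
  4   | Beta | milk | blue | doctor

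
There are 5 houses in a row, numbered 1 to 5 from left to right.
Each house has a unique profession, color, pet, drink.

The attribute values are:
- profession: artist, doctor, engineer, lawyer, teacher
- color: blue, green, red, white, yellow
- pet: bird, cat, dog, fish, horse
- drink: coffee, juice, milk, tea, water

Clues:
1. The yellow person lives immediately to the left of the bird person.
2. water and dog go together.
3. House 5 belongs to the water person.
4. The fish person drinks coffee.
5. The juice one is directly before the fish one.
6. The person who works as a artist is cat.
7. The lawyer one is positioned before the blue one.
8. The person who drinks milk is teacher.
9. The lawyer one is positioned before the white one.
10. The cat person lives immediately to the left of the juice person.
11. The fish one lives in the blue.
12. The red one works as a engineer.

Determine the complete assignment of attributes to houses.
Solution:

House | Profession | Color | Pet | Drink
----------------------------------------
  1   | artist | yellow | cat | tea
  2   | lawyer | green | bird | juice
  3   | doctor | blue | fish | coffee
  4   | teacher | white | horse | milk
  5   | engineer | red | dog | water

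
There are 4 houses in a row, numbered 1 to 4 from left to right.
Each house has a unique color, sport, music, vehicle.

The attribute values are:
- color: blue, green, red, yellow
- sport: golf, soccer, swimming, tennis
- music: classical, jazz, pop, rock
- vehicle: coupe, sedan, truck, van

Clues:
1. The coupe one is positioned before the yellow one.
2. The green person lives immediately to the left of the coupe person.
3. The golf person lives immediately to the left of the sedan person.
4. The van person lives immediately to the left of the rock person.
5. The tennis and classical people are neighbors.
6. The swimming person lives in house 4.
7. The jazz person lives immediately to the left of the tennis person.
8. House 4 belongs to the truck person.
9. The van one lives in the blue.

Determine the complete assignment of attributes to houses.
Solution:

House | Color | Sport | Music | Vehicle
---------------------------------------
  1   | blue | golf | jazz | van
  2   | green | tennis | rock | sedan
  3   | red | soccer | classical | coupe
  4   | yellow | swimming | pop | truck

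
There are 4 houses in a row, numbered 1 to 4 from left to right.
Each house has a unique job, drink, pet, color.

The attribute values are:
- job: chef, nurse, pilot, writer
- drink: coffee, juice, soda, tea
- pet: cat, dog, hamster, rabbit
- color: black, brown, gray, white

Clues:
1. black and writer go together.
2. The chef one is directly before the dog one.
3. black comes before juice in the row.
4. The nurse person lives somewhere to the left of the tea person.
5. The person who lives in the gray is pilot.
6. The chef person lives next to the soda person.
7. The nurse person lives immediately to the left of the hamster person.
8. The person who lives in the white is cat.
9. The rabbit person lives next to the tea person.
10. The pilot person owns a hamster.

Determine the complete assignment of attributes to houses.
Solution:

House | Job | Drink | Pet | Color
---------------------------------
  1   | chef | coffee | cat | white
  2   | writer | soda | dog | black
  3   | nurse | juice | rabbit | brown
  4   | pilot | tea | hamster | gray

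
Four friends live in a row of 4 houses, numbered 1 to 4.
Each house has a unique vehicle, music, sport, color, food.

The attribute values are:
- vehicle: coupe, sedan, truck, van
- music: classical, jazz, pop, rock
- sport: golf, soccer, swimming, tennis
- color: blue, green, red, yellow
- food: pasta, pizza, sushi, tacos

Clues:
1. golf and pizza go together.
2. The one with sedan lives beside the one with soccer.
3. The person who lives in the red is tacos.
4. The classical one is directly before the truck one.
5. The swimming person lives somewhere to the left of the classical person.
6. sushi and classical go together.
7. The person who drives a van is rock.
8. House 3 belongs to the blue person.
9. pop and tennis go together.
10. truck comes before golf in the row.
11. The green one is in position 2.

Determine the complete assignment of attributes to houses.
Solution:

House | Vehicle | Music | Sport | Color | Food
----------------------------------------------
  1   | sedan | jazz | swimming | red | tacos
  2   | coupe | classical | soccer | green | sushi
  3   | truck | pop | tennis | blue | pasta
  4   | van | rock | golf | yellow | pizza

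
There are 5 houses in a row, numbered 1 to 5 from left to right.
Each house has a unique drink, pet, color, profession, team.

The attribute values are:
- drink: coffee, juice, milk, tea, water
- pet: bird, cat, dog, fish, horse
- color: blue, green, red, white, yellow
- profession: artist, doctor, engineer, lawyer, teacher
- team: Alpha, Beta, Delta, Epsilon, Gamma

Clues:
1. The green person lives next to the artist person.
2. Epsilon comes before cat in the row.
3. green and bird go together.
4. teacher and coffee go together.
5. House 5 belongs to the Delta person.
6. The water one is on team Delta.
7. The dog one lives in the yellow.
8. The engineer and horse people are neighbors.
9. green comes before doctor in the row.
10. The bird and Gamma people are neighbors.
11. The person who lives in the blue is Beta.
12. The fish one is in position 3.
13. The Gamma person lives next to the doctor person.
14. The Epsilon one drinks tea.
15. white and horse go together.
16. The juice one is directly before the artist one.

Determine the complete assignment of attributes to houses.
Solution:

House | Drink | Pet | Color | Profession | Team
-----------------------------------------------
  1   | juice | bird | green | engineer | Alpha
  2   | milk | horse | white | artist | Gamma
  3   | tea | fish | red | doctor | Epsilon
  4   | coffee | cat | blue | teacher | Beta
  5   | water | dog | yellow | lawyer | Delta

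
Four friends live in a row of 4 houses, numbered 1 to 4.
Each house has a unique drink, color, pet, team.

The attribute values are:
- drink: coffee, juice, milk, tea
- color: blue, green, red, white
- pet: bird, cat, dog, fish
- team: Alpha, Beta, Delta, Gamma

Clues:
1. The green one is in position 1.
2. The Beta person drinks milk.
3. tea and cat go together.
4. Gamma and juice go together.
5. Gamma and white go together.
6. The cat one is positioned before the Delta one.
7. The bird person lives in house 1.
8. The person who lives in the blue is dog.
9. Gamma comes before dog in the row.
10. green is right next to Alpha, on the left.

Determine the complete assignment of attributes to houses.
Solution:

House | Drink | Color | Pet | Team
----------------------------------
  1   | milk | green | bird | Beta
  2   | tea | red | cat | Alpha
  3   | juice | white | fish | Gamma
  4   | coffee | blue | dog | Delta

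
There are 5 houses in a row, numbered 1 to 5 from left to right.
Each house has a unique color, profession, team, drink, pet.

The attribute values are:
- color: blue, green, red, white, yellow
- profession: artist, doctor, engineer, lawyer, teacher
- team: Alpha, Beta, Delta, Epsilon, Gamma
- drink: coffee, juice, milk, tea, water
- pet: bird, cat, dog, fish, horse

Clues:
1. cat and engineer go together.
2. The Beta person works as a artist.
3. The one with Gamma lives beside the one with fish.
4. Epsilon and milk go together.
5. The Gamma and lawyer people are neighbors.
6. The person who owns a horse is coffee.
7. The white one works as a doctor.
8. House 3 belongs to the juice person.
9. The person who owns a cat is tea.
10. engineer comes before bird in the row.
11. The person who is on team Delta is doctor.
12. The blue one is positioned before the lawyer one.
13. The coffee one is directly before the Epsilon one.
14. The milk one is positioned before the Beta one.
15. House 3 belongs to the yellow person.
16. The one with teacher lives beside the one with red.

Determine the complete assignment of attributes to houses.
Solution:

House | Color | Profession | Team | Drink | Pet
-----------------------------------------------
  1   | blue | teacher | Gamma | coffee | horse
  2   | red | lawyer | Epsilon | milk | fish
  3   | yellow | artist | Beta | juice | dog
  4   | green | engineer | Alpha | tea | cat
  5   | white | doctor | Delta | water | bird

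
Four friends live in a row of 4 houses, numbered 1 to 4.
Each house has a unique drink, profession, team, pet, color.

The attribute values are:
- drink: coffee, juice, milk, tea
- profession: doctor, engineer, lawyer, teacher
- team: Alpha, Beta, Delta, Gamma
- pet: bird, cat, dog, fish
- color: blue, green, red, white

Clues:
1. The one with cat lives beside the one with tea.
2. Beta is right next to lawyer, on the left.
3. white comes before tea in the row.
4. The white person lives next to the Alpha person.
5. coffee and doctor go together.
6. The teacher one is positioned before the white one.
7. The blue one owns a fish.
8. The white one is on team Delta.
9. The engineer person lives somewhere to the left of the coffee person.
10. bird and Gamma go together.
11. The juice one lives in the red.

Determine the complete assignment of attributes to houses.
Solution:

House | Drink | Profession | Team | Pet | Color
-----------------------------------------------
  1   | juice | teacher | Beta | dog | red
  2   | milk | lawyer | Delta | cat | white
  3   | tea | engineer | Alpha | fish | blue
  4   | coffee | doctor | Gamma | bird | green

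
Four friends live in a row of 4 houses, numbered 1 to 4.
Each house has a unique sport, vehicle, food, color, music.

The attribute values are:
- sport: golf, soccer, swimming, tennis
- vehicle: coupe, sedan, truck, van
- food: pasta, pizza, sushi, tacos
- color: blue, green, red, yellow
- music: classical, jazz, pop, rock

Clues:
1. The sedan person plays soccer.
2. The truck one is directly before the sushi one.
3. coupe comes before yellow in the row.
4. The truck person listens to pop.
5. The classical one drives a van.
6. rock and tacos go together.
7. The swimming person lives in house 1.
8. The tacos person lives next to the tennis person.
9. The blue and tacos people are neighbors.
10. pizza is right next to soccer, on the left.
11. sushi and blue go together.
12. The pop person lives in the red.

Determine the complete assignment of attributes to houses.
Solution:

House | Sport | Vehicle | Food | Color | Music
----------------------------------------------
  1   | swimming | truck | pizza | red | pop
  2   | soccer | sedan | sushi | blue | jazz
  3   | golf | coupe | tacos | green | rock
  4   | tennis | van | pasta | yellow | classical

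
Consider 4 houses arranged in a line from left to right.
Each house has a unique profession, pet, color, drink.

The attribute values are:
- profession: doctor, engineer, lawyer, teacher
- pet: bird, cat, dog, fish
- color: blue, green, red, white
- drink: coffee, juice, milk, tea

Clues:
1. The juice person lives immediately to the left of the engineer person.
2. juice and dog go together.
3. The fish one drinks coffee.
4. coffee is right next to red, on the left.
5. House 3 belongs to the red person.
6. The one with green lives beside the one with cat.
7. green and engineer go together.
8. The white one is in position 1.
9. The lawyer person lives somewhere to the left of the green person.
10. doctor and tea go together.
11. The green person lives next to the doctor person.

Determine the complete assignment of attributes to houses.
Solution:

House | Profession | Pet | Color | Drink
----------------------------------------
  1   | lawyer | dog | white | juice
  2   | engineer | fish | green | coffee
  3   | doctor | cat | red | tea
  4   | teacher | bird | blue | milk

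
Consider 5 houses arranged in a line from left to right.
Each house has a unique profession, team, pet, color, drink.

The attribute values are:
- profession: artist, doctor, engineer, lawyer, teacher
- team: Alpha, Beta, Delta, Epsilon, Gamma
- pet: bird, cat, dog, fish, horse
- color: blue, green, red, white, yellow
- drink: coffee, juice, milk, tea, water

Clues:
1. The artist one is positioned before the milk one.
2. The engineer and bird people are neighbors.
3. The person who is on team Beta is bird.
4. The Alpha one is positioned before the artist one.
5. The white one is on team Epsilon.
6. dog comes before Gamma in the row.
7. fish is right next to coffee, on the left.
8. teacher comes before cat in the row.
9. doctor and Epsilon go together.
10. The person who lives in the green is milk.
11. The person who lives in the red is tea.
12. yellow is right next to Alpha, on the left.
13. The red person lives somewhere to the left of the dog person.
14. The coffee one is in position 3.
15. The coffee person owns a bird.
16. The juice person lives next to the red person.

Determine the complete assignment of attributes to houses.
Solution:

House | Profession | Team | Pet | Color | Drink
-----------------------------------------------
  1   | teacher | Delta | horse | yellow | juice
  2   | engineer | Alpha | fish | red | tea
  3   | artist | Beta | bird | blue | coffee
  4   | doctor | Epsilon | dog | white | water
  5   | lawyer | Gamma | cat | green | milk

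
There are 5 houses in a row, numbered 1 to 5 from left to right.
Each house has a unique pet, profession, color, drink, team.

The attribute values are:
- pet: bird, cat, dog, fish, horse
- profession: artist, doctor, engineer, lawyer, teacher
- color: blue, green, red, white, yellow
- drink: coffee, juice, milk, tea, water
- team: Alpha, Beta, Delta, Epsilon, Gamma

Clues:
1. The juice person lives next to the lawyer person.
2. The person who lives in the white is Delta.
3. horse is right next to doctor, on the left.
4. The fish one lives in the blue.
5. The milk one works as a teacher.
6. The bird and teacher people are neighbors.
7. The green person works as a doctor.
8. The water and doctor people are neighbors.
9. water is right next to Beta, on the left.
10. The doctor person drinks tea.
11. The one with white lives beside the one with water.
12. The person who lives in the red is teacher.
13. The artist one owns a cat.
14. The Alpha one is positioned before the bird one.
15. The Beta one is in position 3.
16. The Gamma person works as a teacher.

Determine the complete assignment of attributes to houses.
Solution:

House | Pet | Profession | Color | Drink | Team
-----------------------------------------------
  1   | cat | artist | white | juice | Delta
  2   | horse | lawyer | yellow | water | Alpha
  3   | bird | doctor | green | tea | Beta
  4   | dog | teacher | red | milk | Gamma
  5   | fish | engineer | blue | coffee | Epsilon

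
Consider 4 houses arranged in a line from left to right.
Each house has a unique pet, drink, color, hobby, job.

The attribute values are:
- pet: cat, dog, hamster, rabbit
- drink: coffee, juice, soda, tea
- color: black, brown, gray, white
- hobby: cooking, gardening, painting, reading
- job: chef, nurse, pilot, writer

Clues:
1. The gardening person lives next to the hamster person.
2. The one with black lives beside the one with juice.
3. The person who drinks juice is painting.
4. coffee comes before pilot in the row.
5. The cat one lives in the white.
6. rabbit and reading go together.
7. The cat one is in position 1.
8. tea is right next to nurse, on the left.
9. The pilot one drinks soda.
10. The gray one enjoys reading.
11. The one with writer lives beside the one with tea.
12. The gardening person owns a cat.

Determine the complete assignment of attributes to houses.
Solution:

House | Pet | Drink | Color | Hobby | Job
-----------------------------------------
  1   | cat | coffee | white | gardening | writer
  2   | hamster | tea | black | cooking | chef
  3   | dog | juice | brown | painting | nurse
  4   | rabbit | soda | gray | reading | pilot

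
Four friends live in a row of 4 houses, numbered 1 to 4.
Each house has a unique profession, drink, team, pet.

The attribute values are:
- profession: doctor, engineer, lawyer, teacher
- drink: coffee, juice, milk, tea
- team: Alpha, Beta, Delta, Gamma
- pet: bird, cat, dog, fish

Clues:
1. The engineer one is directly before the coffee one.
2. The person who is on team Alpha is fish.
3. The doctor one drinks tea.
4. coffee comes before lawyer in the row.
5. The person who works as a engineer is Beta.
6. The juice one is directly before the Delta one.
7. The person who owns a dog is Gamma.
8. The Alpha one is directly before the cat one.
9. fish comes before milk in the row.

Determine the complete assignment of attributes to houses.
Solution:

House | Profession | Drink | Team | Pet
---------------------------------------
  1   | doctor | tea | Alpha | fish
  2   | engineer | juice | Beta | cat
  3   | teacher | coffee | Delta | bird
  4   | lawyer | milk | Gamma | dog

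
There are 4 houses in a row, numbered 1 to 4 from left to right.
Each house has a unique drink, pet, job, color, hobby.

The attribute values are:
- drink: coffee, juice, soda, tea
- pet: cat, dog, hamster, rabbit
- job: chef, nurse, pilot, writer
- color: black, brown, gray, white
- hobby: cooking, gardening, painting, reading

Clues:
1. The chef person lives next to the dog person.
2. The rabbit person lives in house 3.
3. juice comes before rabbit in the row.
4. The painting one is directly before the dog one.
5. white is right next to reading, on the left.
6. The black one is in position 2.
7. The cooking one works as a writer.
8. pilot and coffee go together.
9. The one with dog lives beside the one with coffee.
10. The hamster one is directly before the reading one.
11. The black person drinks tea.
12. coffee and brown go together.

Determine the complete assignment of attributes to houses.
Solution:

House | Drink | Pet | Job | Color | Hobby
-----------------------------------------
  1   | juice | hamster | chef | white | painting
  2   | tea | dog | nurse | black | reading
  3   | coffee | rabbit | pilot | brown | gardening
  4   | soda | cat | writer | gray | cooking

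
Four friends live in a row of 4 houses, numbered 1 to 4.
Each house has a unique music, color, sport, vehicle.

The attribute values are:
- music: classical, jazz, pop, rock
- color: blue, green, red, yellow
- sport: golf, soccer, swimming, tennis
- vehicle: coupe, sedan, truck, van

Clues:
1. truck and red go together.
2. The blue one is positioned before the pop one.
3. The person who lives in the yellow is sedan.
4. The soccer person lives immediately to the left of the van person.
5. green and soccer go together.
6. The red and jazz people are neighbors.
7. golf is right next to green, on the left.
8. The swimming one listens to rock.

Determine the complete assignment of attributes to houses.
Solution:

House | Music | Color | Sport | Vehicle
---------------------------------------
  1   | classical | red | golf | truck
  2   | jazz | green | soccer | coupe
  3   | rock | blue | swimming | van
  4   | pop | yellow | tennis | sedan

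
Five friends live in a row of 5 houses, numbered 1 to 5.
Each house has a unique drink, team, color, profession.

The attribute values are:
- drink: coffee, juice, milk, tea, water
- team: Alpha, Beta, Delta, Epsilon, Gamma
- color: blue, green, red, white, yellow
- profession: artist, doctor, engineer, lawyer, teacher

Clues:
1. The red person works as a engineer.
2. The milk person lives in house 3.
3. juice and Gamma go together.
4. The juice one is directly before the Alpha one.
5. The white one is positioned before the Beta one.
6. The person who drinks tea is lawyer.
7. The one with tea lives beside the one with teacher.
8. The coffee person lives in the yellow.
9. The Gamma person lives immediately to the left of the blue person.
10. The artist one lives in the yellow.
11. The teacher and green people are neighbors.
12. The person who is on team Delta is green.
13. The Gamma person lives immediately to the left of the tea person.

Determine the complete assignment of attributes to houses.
Solution:

House | Drink | Team | Color | Profession
-----------------------------------------
  1   | juice | Gamma | red | engineer
  2   | tea | Alpha | blue | lawyer
  3   | milk | Epsilon | white | teacher
  4   | water | Delta | green | doctor
  5   | coffee | Beta | yellow | artist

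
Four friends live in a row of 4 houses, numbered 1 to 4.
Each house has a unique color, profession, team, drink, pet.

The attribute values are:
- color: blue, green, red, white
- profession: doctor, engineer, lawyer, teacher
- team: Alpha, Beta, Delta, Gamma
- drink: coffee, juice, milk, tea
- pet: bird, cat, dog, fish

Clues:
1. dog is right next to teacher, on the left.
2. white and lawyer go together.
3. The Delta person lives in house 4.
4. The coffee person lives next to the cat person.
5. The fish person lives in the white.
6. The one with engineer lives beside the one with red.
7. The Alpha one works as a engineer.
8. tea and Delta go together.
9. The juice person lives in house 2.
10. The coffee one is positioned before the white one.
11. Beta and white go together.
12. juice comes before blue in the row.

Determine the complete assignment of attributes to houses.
Solution:

House | Color | Profession | Team | Drink | Pet
-----------------------------------------------
  1   | green | engineer | Alpha | coffee | dog
  2   | red | teacher | Gamma | juice | cat
  3   | white | lawyer | Beta | milk | fish
  4   | blue | doctor | Delta | tea | bird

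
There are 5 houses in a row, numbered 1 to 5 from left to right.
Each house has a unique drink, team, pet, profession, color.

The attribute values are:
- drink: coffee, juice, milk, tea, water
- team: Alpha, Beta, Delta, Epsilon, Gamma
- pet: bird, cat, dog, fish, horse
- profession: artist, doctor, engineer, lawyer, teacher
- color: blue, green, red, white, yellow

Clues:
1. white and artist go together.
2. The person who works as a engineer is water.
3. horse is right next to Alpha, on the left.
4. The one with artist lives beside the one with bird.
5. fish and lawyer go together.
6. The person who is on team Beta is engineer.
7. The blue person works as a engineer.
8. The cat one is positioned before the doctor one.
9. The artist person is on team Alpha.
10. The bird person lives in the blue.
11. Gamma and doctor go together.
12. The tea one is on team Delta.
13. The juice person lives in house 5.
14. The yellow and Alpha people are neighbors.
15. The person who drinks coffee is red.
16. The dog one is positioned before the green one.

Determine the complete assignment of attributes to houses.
Solution:

House | Drink | Team | Pet | Profession | Color
-----------------------------------------------
  1   | tea | Delta | horse | teacher | yellow
  2   | milk | Alpha | cat | artist | white
  3   | water | Beta | bird | engineer | blue
  4   | coffee | Gamma | dog | doctor | red
  5   | juice | Epsilon | fish | lawyer | green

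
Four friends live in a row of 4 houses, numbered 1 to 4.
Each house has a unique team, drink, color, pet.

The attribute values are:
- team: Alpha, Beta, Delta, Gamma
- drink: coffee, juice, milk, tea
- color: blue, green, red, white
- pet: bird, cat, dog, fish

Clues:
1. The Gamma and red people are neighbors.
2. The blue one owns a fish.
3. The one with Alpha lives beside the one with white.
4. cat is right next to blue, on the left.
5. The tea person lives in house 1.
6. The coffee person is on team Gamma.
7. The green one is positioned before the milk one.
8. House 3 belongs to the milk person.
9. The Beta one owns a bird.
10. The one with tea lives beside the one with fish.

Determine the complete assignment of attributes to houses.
Solution:

House | Team | Drink | Color | Pet
----------------------------------
  1   | Delta | tea | green | cat
  2   | Gamma | coffee | blue | fish
  3   | Alpha | milk | red | dog
  4   | Beta | juice | white | bird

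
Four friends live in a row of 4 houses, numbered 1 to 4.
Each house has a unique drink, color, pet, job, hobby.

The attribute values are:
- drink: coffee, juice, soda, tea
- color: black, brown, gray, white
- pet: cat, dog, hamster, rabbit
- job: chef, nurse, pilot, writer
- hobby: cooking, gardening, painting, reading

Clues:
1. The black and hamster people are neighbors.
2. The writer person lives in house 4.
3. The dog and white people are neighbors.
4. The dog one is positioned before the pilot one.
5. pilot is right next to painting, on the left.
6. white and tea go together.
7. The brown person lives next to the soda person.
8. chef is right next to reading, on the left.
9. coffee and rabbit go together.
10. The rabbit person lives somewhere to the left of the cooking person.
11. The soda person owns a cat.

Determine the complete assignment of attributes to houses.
Solution:

House | Drink | Color | Pet | Job | Hobby
-----------------------------------------
  1   | juice | black | dog | chef | gardening
  2   | tea | white | hamster | pilot | reading
  3   | coffee | brown | rabbit | nurse | painting
  4   | soda | gray | cat | writer | cooking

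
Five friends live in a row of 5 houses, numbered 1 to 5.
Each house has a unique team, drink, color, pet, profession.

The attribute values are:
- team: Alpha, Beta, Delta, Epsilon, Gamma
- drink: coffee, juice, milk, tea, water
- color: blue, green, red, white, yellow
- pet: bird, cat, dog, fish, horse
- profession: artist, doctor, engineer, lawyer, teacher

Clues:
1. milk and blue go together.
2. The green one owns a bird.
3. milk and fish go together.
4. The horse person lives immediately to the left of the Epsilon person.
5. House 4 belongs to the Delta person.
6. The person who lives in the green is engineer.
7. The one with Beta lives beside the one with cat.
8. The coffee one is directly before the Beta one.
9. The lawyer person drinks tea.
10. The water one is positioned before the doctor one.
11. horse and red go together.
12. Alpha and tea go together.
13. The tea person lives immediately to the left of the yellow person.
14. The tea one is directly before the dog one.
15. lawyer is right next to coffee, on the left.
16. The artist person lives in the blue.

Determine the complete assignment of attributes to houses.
Solution:

House | Team | Drink | Color | Pet | Profession
-----------------------------------------------
  1   | Alpha | tea | red | horse | lawyer
  2   | Epsilon | coffee | yellow | dog | teacher
  3   | Beta | water | green | bird | engineer
  4   | Delta | juice | white | cat | doctor
  5   | Gamma | milk | blue | fish | artist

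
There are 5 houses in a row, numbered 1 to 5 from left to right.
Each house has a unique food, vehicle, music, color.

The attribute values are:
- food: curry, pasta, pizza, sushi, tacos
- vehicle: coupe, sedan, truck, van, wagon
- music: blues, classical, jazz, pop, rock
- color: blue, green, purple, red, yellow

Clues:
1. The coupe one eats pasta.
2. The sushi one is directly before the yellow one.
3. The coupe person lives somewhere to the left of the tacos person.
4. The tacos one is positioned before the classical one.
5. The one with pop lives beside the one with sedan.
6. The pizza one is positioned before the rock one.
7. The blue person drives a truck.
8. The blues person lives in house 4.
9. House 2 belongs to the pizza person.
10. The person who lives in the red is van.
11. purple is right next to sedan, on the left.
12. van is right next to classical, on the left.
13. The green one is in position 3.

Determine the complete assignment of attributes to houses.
Solution:

House | Food | Vehicle | Music | Color
--------------------------------------
  1   | sushi | wagon | pop | purple
  2   | pizza | sedan | jazz | yellow
  3   | pasta | coupe | rock | green
  4   | tacos | van | blues | red
  5   | curry | truck | classical | blue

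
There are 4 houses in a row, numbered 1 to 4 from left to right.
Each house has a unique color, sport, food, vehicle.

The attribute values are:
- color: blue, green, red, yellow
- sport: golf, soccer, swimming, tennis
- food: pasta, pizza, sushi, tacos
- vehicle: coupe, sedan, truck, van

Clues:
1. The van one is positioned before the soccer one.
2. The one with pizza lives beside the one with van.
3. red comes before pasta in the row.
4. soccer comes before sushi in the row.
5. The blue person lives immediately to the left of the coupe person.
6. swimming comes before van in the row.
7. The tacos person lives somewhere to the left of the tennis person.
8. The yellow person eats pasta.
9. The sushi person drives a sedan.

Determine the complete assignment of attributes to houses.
Solution:

House | Color | Sport | Food | Vehicle
--------------------------------------
  1   | red | swimming | pizza | truck
  2   | blue | golf | tacos | van
  3   | yellow | soccer | pasta | coupe
  4   | green | tennis | sushi | sedan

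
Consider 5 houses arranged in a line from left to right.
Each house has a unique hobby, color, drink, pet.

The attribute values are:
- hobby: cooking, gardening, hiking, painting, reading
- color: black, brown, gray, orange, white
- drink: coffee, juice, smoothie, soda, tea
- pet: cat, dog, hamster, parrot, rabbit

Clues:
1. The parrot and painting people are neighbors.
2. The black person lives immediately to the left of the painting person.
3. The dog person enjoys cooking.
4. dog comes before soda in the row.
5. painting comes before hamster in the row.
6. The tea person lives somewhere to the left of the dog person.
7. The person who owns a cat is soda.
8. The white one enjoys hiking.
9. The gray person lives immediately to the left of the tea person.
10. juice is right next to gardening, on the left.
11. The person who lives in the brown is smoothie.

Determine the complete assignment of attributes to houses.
Solution:

House | Hobby | Color | Drink | Pet
-----------------------------------
  1   | reading | black | coffee | parrot
  2   | painting | gray | juice | rabbit
  3   | gardening | orange | tea | hamster
  4   | cooking | brown | smoothie | dog
  5   | hiking | white | soda | cat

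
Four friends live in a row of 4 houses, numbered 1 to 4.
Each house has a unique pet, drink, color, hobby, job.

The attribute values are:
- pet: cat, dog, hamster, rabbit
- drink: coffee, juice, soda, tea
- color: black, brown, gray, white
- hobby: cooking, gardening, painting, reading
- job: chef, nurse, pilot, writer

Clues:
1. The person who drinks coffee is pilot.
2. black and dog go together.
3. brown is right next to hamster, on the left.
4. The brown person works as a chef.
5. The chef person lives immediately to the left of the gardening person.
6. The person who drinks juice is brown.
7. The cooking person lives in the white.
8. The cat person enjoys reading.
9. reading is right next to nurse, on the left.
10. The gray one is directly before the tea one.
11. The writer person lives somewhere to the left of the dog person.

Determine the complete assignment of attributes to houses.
Solution:

House | Pet | Drink | Color | Hobby | Job
-----------------------------------------
  1   | cat | juice | brown | reading | chef
  2   | hamster | soda | gray | gardening | nurse
  3   | rabbit | tea | white | cooking | writer
  4   | dog | coffee | black | painting | pilot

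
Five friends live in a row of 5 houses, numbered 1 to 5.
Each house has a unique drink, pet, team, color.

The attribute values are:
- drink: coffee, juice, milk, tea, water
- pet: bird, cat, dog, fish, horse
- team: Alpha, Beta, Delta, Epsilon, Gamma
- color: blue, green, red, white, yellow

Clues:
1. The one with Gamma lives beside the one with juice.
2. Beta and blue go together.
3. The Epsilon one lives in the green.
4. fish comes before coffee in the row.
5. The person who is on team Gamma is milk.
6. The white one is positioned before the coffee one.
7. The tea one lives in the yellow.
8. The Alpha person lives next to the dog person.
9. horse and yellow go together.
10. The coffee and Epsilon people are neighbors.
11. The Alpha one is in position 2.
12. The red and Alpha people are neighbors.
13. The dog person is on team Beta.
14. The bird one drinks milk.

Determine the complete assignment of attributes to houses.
Solution:

House | Drink | Pet | Team | Color
----------------------------------
  1   | milk | bird | Gamma | red
  2   | juice | fish | Alpha | white
  3   | coffee | dog | Beta | blue
  4   | water | cat | Epsilon | green
  5   | tea | horse | Delta | yellow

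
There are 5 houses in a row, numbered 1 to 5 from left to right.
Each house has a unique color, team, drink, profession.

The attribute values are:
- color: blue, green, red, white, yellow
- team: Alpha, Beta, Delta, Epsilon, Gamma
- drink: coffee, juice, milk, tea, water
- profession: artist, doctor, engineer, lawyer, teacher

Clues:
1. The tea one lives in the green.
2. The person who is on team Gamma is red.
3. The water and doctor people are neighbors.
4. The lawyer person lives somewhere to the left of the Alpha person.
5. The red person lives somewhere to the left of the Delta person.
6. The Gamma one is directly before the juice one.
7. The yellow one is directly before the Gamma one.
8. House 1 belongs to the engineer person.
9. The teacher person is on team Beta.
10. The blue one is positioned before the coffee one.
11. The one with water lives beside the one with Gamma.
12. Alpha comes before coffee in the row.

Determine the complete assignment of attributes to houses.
Solution:

House | Color | Team | Drink | Profession
-----------------------------------------
  1   | yellow | Epsilon | water | engineer
  2   | red | Gamma | milk | doctor
  3   | blue | Delta | juice | lawyer
  4   | green | Alpha | tea | artist
  5   | white | Beta | coffee | teacher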